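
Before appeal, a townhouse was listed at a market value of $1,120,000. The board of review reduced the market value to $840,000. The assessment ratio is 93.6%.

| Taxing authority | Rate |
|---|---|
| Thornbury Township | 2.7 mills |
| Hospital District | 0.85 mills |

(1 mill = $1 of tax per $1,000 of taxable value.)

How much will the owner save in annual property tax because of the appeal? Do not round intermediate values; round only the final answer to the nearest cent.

Old assessed value = $1,120,000 × 0.936 = $1,048,320
New assessed value = $840,000 × 0.936 = $786,240
Combined rate = 0.0027 + 0.00085 = 0.00355
Old tax = $1,048,320 × 0.00355 = $3,721.536
New tax = $786,240 × 0.00355 = $2,791.152
Reduction = $3,721.536 − $2,791.152 = $930.384

$930.38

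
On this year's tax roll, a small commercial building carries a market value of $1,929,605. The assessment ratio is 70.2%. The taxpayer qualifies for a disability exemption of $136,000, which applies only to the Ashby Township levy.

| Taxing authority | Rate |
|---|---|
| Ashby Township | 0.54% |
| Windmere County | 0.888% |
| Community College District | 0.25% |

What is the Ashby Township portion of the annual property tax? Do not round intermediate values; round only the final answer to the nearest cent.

$6,580.35

Assessed value = $1,929,605 × 0.702 = $1,354,582.71
Ashby Township taxable value = $1,354,582.71 − $136,000 = $1,218,582.71
Ashby Township levy = $1,218,582.71 × 0.0054 = $6,580.346634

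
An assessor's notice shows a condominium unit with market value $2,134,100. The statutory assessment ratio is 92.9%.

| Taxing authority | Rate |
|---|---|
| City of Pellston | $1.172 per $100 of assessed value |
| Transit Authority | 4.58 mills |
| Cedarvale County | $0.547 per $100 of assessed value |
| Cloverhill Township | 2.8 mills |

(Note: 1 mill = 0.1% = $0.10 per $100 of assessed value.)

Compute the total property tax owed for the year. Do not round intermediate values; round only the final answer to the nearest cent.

Assessed value = $2,134,100 × 0.929 = $1,982,578.9
City of Pellston: $1,982,578.9 × 0.01172 = $23,235.824708
Transit Authority: $1,982,578.9 × 0.00458 = $9,080.211362
Cedarvale County: $1,982,578.9 × 0.00547 = $10,844.706583
Cloverhill Township: $1,982,578.9 × 0.0028 = $5,551.22092
Total = $48,711.963573

$48,711.96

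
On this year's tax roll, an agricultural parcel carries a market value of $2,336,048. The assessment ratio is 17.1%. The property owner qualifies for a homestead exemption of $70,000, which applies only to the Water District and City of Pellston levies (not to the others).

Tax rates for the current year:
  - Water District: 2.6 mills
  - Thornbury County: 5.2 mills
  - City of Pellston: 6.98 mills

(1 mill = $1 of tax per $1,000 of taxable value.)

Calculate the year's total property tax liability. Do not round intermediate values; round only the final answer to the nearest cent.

Assessed value = $2,336,048 × 0.171 = $399,464.208
Water District: ($399,464.208 − $70,000) × 0.0026 = $329,464.208 × 0.0026 = $856.6069408
Thornbury County: $399,464.208 × 0.0052 = $2,077.2138816
City of Pellston: ($399,464.208 − $70,000) × 0.00698 = $329,464.208 × 0.00698 = $2,299.66017184
Total = $5,233.48099424

$5,233.48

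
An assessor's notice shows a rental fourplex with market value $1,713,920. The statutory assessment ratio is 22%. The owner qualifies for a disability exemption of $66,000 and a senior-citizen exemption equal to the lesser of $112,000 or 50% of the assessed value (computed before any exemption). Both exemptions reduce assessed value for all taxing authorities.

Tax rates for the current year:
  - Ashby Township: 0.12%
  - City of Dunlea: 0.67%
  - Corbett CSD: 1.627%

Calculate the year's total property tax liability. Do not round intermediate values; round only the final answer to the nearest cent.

$4,811.34

Assessed value = $1,713,920 × 0.22 = $377,062.4
Senior-citizen exemption = min($112,000, 50% × $377,062.4) = min($112,000, $188,531.2) = $112,000 (dollar cap binds)
Taxable value = $377,062.4 − $66,000 − $112,000 = $199,062.4
Ashby Township: $199,062.4 × 0.0012 = $238.87488
City of Dunlea: $199,062.4 × 0.0067 = $1,333.71808
Corbett CSD: $199,062.4 × 0.01627 = $3,238.745248
Total = $4,811.338208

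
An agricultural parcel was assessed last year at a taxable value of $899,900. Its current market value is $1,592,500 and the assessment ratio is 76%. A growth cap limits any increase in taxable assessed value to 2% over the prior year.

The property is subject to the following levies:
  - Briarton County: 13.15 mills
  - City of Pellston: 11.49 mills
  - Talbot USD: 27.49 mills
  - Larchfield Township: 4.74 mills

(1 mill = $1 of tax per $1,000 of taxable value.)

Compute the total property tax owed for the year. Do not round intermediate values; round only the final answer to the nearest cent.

Uncapped assessed value = $1,592,500 × 0.76 = $1,210,300
Cap limit = $899,900 × 1.02 = $917,898
Taxable assessed value = min($1,210,300, $917,898) = $917,898 (cap binds)
Briarton County: $917,898 × 0.01315 = $12,070.3587
City of Pellston: $917,898 × 0.01149 = $10,546.64802
Talbot USD: $917,898 × 0.02749 = $25,233.01602
Larchfield Township: $917,898 × 0.00474 = $4,350.83652
Total = $52,200.85926

$52,200.86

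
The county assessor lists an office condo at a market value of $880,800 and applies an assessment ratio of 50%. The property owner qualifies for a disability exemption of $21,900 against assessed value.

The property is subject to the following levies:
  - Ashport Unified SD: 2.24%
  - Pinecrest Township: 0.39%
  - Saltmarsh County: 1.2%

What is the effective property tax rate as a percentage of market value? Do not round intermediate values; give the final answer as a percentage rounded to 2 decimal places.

1.82%

Assessed value = $880,800 × 0.5 = $440,400
Taxable value = $440,400 − $21,900 = $418,500
Ashport Unified SD: $418,500 × 0.0224 = $9,374.4
Pinecrest Township: $418,500 × 0.0039 = $1,632.15
Saltmarsh County: $418,500 × 0.012 = $5,022
Total tax = $16,028.55
Effective rate = $16,028.55 ÷ $880,800 = 1.82% of market value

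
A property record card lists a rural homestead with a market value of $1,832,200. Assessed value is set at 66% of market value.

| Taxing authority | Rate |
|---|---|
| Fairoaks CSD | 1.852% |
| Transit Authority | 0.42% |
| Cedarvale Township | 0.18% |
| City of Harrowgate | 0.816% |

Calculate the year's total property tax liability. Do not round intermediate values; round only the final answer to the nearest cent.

$39,518.36

Assessed value = $1,832,200 × 0.66 = $1,209,252
Fairoaks CSD: $1,209,252 × 0.01852 = $22,395.34704
Transit Authority: $1,209,252 × 0.0042 = $5,078.8584
Cedarvale Township: $1,209,252 × 0.0018 = $2,176.6536
City of Harrowgate: $1,209,252 × 0.00816 = $9,867.49632
Total = $22,395.34704 + $5,078.8584 + $2,176.6536 + $9,867.49632 = $39,518.35536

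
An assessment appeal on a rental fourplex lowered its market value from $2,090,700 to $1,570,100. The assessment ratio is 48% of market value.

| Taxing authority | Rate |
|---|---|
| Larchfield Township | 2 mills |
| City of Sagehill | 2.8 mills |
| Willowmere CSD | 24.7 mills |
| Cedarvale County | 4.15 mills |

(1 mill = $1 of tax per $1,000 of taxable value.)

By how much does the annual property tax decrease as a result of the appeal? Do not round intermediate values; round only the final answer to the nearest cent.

$8,408.73

Old assessed value = $2,090,700 × 0.48 = $1,003,536
New assessed value = $1,570,100 × 0.48 = $753,648
Combined rate = 0.002 + 0.0028 + 0.0247 + 0.00415 = 0.03365
Old tax = $1,003,536 × 0.03365 = $33,768.9864
New tax = $753,648 × 0.03365 = $25,360.2552
Reduction = $33,768.9864 − $25,360.2552 = $8,408.7312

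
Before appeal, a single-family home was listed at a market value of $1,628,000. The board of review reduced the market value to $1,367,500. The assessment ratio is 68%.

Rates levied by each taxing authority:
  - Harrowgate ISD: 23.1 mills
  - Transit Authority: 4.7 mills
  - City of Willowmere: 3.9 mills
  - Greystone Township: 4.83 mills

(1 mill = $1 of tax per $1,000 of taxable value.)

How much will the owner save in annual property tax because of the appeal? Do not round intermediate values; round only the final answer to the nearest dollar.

$6,471

Old assessed value = $1,628,000 × 0.68 = $1,107,040
New assessed value = $1,367,500 × 0.68 = $929,900
Combined rate = 0.0231 + 0.0047 + 0.0039 + 0.00483 = 0.03653
Old tax = $1,107,040 × 0.03653 = $40,440.1712
New tax = $929,900 × 0.03653 = $33,969.247
Reduction = $40,440.1712 − $33,969.247 = $6,470.9242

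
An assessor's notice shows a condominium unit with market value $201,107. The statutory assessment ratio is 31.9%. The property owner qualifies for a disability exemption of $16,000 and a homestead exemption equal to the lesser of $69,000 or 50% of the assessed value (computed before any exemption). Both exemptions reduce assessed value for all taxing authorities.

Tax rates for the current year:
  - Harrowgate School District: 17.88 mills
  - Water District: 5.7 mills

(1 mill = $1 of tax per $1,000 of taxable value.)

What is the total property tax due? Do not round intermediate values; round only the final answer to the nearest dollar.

$379

Assessed value = $201,107 × 0.319 = $64,153.133
Homestead exemption = min($69,000, 50% × $64,153.133) = min($69,000, $32,076.5665) = $32,076.5665 (percentage binds)
Taxable value = $64,153.133 − $16,000 − $32,076.5665 = $16,076.5665
Harrowgate School District: $16,076.5665 × 0.01788 = $287.44900902
Water District: $16,076.5665 × 0.0057 = $91.63642905
Total = $379.08543807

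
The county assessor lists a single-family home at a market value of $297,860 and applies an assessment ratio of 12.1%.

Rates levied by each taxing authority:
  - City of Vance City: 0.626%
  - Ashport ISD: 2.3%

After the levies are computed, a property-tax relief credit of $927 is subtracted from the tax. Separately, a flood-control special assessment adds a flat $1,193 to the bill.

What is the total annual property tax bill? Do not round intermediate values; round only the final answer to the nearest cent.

Assessed value = $297,860 × 0.121 = $36,041.06
City of Vance City: $36,041.06 × 0.00626 = $225.6170356
Ashport ISD: $36,041.06 × 0.023 = $828.94438
Levies subtotal = $1,054.5614156
After credit = $1,054.5614156 − $927 = $127.5614156
Total = $127.5614156 + $1,193 = $1,320.5614156

$1,320.56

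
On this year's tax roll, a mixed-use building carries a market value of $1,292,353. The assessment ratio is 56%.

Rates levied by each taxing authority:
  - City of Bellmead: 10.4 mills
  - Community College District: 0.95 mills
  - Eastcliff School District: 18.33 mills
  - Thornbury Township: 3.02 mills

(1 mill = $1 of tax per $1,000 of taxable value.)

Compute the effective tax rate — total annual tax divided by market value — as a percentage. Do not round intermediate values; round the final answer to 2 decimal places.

Assessed value = $1,292,353 × 0.56 = $723,717.68
City of Bellmead: $723,717.68 × 0.0104 = $7,526.663872
Community College District: $723,717.68 × 0.00095 = $687.531796
Eastcliff School District: $723,717.68 × 0.01833 = $13,265.7450744
Thornbury Township: $723,717.68 × 0.00302 = $2,185.6273936
Total tax = $23,665.568136
Effective rate = $23,665.568136 ÷ $1,292,353 = 1.83% of market value

1.83%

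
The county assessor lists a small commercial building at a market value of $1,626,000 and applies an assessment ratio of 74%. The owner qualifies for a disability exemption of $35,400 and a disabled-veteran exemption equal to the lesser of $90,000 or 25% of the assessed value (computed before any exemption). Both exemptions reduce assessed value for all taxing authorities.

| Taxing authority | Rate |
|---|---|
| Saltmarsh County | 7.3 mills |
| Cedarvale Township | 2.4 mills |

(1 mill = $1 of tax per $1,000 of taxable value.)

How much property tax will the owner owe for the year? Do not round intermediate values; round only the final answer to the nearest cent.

Assessed value = $1,626,000 × 0.74 = $1,203,240
Disabled-veteran exemption = min($90,000, 25% × $1,203,240) = min($90,000, $300,810) = $90,000 (dollar cap binds)
Taxable value = $1,203,240 − $35,400 − $90,000 = $1,077,840
Saltmarsh County: $1,077,840 × 0.0073 = $7,868.232
Cedarvale Township: $1,077,840 × 0.0024 = $2,586.816
Total = $10,455.048

$10,455.05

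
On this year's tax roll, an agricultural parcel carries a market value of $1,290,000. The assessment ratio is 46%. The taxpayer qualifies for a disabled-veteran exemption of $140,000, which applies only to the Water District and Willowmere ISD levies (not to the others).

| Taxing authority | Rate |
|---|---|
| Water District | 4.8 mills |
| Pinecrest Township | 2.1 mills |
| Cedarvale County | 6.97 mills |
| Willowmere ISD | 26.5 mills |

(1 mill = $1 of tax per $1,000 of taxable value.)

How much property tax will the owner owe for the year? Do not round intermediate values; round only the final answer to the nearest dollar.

$19,574

Assessed value = $1,290,000 × 0.46 = $593,400
Water District: ($593,400 − $140,000) × 0.0048 = $453,400 × 0.0048 = $2,176.32
Pinecrest Township: $593,400 × 0.0021 = $1,246.14
Cedarvale County: $593,400 × 0.00697 = $4,135.998
Willowmere ISD: ($593,400 − $140,000) × 0.0265 = $453,400 × 0.0265 = $12,015.1
Total = $19,573.558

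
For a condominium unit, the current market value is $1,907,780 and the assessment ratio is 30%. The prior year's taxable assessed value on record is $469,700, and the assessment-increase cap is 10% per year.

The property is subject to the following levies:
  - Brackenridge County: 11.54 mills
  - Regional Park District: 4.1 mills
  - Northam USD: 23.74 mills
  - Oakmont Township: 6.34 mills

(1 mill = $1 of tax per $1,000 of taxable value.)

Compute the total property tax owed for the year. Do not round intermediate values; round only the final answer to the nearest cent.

$23,622.15

Uncapped assessed value = $1,907,780 × 0.3 = $572,334
Cap limit = $469,700 × 1.1 = $516,670
Taxable assessed value = min($572,334, $516,670) = $516,670 (cap binds)
Brackenridge County: $516,670 × 0.01154 = $5,962.3718
Regional Park District: $516,670 × 0.0041 = $2,118.347
Northam USD: $516,670 × 0.02374 = $12,265.7458
Oakmont Township: $516,670 × 0.00634 = $3,275.6878
Total = $23,622.1524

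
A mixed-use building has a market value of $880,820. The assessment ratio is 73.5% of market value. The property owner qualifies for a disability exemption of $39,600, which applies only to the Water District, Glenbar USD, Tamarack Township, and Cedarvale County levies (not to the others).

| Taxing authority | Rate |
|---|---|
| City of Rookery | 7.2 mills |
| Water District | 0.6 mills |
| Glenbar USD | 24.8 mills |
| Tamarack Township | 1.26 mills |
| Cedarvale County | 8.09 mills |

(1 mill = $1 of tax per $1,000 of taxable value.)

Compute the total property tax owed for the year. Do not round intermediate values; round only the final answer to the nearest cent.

Assessed value = $880,820 × 0.735 = $647,402.7
City of Rookery: $647,402.7 × 0.0072 = $4,661.29944
Water District: ($647,402.7 − $39,600) × 0.0006 = $607,802.7 × 0.0006 = $364.68162
Glenbar USD: ($647,402.7 − $39,600) × 0.0248 = $607,802.7 × 0.0248 = $15,073.50696
Tamarack Township: ($647,402.7 − $39,600) × 0.00126 = $607,802.7 × 0.00126 = $765.831402
Cedarvale County: ($647,402.7 − $39,600) × 0.00809 = $607,802.7 × 0.00809 = $4,917.123843
Total = $25,782.443265

$25,782.44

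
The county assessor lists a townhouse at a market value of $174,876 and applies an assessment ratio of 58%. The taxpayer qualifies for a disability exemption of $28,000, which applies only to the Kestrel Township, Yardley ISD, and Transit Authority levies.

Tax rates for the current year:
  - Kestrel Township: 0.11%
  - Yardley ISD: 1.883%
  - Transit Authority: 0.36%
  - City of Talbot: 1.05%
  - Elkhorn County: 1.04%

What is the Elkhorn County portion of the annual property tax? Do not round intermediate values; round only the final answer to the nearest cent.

$1,054.85

Assessed value = $174,876 × 0.58 = $101,428.08
Elkhorn County taxable value = $101,428.08 (exemption does not apply)
Elkhorn County levy = $101,428.08 × 0.0104 = $1,054.852032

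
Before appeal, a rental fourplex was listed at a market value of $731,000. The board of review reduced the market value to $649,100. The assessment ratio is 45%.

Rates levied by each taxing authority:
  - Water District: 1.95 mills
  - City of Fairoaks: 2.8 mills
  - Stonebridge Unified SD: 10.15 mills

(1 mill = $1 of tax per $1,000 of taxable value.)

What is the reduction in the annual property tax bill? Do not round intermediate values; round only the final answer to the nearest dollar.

Old assessed value = $731,000 × 0.45 = $328,950
New assessed value = $649,100 × 0.45 = $292,095
Combined rate = 0.00195 + 0.0028 + 0.01015 = 0.0149
Old tax = $328,950 × 0.0149 = $4,901.355
New tax = $292,095 × 0.0149 = $4,352.2155
Reduction = $4,901.355 − $4,352.2155 = $549.1395

$549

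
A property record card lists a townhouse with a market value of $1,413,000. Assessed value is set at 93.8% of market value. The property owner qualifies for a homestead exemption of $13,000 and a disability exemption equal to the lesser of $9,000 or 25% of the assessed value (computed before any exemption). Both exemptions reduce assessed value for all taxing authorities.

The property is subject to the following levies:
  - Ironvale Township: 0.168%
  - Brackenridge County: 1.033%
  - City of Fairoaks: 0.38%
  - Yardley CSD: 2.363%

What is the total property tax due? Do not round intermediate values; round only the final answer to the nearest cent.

$51,405.86

Assessed value = $1,413,000 × 0.938 = $1,325,394
Disability exemption = min($9,000, 25% × $1,325,394) = min($9,000, $331,348.5) = $9,000 (dollar cap binds)
Taxable value = $1,325,394 − $13,000 − $9,000 = $1,303,394
Ironvale Township: $1,303,394 × 0.00168 = $2,189.70192
Brackenridge County: $1,303,394 × 0.01033 = $13,464.06002
City of Fairoaks: $1,303,394 × 0.0038 = $4,952.8972
Yardley CSD: $1,303,394 × 0.02363 = $30,799.20022
Total = $51,405.85936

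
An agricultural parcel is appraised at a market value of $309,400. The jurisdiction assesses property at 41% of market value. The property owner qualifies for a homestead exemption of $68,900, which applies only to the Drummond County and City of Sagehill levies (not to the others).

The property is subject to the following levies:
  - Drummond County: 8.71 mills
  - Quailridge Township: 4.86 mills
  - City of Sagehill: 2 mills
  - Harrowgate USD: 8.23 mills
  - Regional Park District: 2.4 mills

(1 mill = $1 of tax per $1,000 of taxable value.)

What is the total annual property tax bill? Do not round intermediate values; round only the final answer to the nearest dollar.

Assessed value = $309,400 × 0.41 = $126,854
Drummond County: ($126,854 − $68,900) × 0.00871 = $57,954 × 0.00871 = $504.77934
Quailridge Township: $126,854 × 0.00486 = $616.51044
City of Sagehill: ($126,854 − $68,900) × 0.002 = $57,954 × 0.002 = $115.908
Harrowgate USD: $126,854 × 0.00823 = $1,044.00842
Regional Park District: $126,854 × 0.0024 = $304.4496
Total = $2,585.6558

$2,586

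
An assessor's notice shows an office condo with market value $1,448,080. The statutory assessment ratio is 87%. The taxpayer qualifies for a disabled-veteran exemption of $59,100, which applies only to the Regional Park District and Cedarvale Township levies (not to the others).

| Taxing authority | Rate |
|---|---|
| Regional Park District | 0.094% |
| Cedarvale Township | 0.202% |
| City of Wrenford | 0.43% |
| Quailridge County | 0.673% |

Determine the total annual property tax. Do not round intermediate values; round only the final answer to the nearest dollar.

$17,450

Assessed value = $1,448,080 × 0.87 = $1,259,829.6
Regional Park District: ($1,259,829.6 − $59,100) × 0.00094 = $1,200,729.6 × 0.00094 = $1,128.685824
Cedarvale Township: ($1,259,829.6 − $59,100) × 0.00202 = $1,200,729.6 × 0.00202 = $2,425.473792
City of Wrenford: $1,259,829.6 × 0.0043 = $5,417.26728
Quailridge County: $1,259,829.6 × 0.00673 = $8,478.653208
Total = $17,450.080104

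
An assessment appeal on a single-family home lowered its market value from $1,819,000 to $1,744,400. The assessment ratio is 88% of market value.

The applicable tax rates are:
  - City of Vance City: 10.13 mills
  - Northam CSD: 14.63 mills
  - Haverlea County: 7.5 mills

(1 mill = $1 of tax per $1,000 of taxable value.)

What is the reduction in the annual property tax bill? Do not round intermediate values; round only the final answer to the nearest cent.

Old assessed value = $1,819,000 × 0.88 = $1,600,720
New assessed value = $1,744,400 × 0.88 = $1,535,072
Combined rate = 0.01013 + 0.01463 + 0.0075 = 0.03226
Old tax = $1,600,720 × 0.03226 = $51,639.2272
New tax = $1,535,072 × 0.03226 = $49,521.42272
Reduction = $51,639.2272 − $49,521.42272 = $2,117.80448

$2,117.80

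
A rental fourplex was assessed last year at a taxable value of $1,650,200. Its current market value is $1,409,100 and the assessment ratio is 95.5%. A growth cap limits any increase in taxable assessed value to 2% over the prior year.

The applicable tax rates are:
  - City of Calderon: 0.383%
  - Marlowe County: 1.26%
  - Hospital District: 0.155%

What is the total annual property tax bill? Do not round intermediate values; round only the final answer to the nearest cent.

$24,195.52

Uncapped assessed value = $1,409,100 × 0.955 = $1,345,690.5
Cap limit = $1,650,200 × 1.02 = $1,683,204
Taxable assessed value = min($1,345,690.5, $1,683,204) = $1,345,690.5 (cap does not bind)
City of Calderon: $1,345,690.5 × 0.00383 = $5,153.994615
Marlowe County: $1,345,690.5 × 0.0126 = $16,955.7003
Hospital District: $1,345,690.5 × 0.00155 = $2,085.820275
Total = $24,195.51519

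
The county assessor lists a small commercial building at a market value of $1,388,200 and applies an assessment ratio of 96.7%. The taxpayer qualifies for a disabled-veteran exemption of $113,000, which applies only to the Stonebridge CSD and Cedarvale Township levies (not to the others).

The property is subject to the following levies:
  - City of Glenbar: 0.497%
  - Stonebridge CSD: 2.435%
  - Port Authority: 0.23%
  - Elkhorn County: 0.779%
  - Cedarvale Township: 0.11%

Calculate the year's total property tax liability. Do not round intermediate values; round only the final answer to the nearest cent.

$51,504.34

Assessed value = $1,388,200 × 0.967 = $1,342,389.4
City of Glenbar: $1,342,389.4 × 0.00497 = $6,671.675318
Stonebridge CSD: ($1,342,389.4 − $113,000) × 0.02435 = $1,229,389.4 × 0.02435 = $29,935.63189
Port Authority: $1,342,389.4 × 0.0023 = $3,087.49562
Elkhorn County: $1,342,389.4 × 0.00779 = $10,457.213426
Cedarvale Township: ($1,342,389.4 − $113,000) × 0.0011 = $1,229,389.4 × 0.0011 = $1,352.32834
Total = $51,504.344594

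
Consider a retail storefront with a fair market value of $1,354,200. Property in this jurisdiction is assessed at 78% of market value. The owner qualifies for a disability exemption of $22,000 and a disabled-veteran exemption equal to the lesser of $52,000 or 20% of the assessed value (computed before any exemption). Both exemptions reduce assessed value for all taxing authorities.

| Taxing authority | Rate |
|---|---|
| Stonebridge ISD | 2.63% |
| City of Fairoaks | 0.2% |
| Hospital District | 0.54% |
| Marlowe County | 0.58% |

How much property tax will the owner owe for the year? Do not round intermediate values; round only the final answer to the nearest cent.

$38,799.90

Assessed value = $1,354,200 × 0.78 = $1,056,276
Disabled-veteran exemption = min($52,000, 20% × $1,056,276) = min($52,000, $211,255.2) = $52,000 (dollar cap binds)
Taxable value = $1,056,276 − $22,000 − $52,000 = $982,276
Stonebridge ISD: $982,276 × 0.0263 = $25,833.8588
City of Fairoaks: $982,276 × 0.002 = $1,964.552
Hospital District: $982,276 × 0.0054 = $5,304.2904
Marlowe County: $982,276 × 0.0058 = $5,697.2008
Total = $38,799.902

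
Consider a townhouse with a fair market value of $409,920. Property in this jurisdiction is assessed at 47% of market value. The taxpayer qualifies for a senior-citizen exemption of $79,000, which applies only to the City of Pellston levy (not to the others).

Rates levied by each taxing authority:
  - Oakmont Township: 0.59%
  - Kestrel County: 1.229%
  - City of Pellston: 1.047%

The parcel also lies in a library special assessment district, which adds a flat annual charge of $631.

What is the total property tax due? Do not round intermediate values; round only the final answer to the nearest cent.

Assessed value = $409,920 × 0.47 = $192,662.4
Oakmont Township: $192,662.4 × 0.0059 = $1,136.70816
Kestrel County: $192,662.4 × 0.01229 = $2,367.820896
City of Pellston: ($192,662.4 − $79,000) × 0.01047 = $113,662.4 × 0.01047 = $1,190.045328
Levies subtotal = $4,694.574384
Total = $4,694.574384 + $631 = $5,325.574384

$5,325.57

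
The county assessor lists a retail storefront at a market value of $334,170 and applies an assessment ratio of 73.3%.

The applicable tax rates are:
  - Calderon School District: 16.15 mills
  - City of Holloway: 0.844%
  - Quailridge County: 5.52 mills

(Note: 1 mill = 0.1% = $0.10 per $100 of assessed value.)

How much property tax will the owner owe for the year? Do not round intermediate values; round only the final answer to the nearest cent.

Assessed value = $334,170 × 0.733 = $244,946.61
Calderon School District: $244,946.61 × 0.01615 = $3,955.8877515
City of Holloway: $244,946.61 × 0.00844 = $2,067.3493884
Quailridge County: $244,946.61 × 0.00552 = $1,352.1052872
Total = $7,375.3424271

$7,375.34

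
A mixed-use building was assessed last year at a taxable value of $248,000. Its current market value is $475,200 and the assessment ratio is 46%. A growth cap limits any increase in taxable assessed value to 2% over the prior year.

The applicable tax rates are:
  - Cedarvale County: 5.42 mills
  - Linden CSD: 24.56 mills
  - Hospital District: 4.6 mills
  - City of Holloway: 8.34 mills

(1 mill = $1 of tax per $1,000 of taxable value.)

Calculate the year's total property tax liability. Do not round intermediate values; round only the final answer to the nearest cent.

$9,381.97

Uncapped assessed value = $475,200 × 0.46 = $218,592
Cap limit = $248,000 × 1.02 = $252,960
Taxable assessed value = min($218,592, $252,960) = $218,592 (cap does not bind)
Cedarvale County: $218,592 × 0.00542 = $1,184.76864
Linden CSD: $218,592 × 0.02456 = $5,368.61952
Hospital District: $218,592 × 0.0046 = $1,005.5232
City of Holloway: $218,592 × 0.00834 = $1,823.05728
Total = $9,381.96864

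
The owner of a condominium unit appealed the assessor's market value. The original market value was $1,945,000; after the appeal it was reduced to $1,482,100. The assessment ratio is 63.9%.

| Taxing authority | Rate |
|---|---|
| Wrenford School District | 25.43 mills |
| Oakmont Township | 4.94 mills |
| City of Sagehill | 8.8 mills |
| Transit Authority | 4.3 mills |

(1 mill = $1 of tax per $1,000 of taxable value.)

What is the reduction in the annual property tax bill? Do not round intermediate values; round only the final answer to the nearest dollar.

$12,858

Old assessed value = $1,945,000 × 0.639 = $1,242,855
New assessed value = $1,482,100 × 0.639 = $947,061.9
Combined rate = 0.02543 + 0.00494 + 0.0088 + 0.0043 = 0.04347
Old tax = $1,242,855 × 0.04347 = $54,026.90685
New tax = $947,061.9 × 0.04347 = $41,168.780793
Reduction = $54,026.90685 − $41,168.780793 = $12,858.126057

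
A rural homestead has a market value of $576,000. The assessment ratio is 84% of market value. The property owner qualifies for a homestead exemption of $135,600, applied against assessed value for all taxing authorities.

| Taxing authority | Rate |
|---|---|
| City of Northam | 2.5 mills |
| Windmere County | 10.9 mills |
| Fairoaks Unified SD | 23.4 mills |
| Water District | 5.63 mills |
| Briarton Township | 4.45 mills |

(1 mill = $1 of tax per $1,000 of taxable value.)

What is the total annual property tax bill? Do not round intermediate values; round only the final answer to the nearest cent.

$16,325.49

Assessed value = $576,000 × 0.84 = $483,840
Taxable value = $483,840 − $135,600 = $348,240
City of Northam: $348,240 × 0.0025 = $870.6
Windmere County: $348,240 × 0.0109 = $3,795.816
Fairoaks Unified SD: $348,240 × 0.0234 = $8,148.816
Water District: $348,240 × 0.00563 = $1,960.5912
Briarton Township: $348,240 × 0.00445 = $1,549.668
Total = $870.6 + $3,795.816 + $8,148.816 + $1,960.5912 + $1,549.668 = $16,325.4912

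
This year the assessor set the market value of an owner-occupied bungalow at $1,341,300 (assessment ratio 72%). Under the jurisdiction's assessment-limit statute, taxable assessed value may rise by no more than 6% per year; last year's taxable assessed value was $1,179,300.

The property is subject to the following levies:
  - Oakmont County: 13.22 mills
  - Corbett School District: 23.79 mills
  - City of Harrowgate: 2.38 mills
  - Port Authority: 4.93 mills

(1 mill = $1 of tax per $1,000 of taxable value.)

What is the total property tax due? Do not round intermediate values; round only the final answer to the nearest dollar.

$42,801

Uncapped assessed value = $1,341,300 × 0.72 = $965,736
Cap limit = $1,179,300 × 1.06 = $1,250,058
Taxable assessed value = min($965,736, $1,250,058) = $965,736 (cap does not bind)
Oakmont County: $965,736 × 0.01322 = $12,767.02992
Corbett School District: $965,736 × 0.02379 = $22,974.85944
City of Harrowgate: $965,736 × 0.00238 = $2,298.45168
Port Authority: $965,736 × 0.00493 = $4,761.07848
Total = $42,801.41952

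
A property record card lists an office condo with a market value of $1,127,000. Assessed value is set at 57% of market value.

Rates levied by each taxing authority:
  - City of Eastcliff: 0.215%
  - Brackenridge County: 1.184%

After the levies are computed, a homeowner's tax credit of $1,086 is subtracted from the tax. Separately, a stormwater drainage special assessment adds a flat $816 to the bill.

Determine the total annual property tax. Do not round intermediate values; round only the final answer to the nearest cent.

Assessed value = $1,127,000 × 0.57 = $642,390
City of Eastcliff: $642,390 × 0.00215 = $1,381.1385
Brackenridge County: $642,390 × 0.01184 = $7,605.8976
Levies subtotal = $8,987.0361
After credit = $8,987.0361 − $1,086 = $7,901.0361
Total = $7,901.0361 + $816 = $8,717.0361

$8,717.04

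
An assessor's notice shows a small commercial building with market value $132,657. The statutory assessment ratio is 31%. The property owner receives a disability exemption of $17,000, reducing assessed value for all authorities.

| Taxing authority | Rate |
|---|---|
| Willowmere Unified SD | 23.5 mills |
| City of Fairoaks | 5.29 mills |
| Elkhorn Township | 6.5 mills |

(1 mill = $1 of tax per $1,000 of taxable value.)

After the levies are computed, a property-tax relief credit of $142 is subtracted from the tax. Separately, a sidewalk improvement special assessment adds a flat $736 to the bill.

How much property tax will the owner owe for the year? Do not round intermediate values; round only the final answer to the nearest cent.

Assessed value = $132,657 × 0.31 = $41,123.67
Taxable value = $41,123.67 − $17,000 = $24,123.67
Willowmere Unified SD: $24,123.67 × 0.0235 = $566.906245
City of Fairoaks: $24,123.67 × 0.00529 = $127.6142143
Elkhorn Township: $24,123.67 × 0.0065 = $156.803855
Levies subtotal = $851.3243143
After credit = $851.3243143 − $142 = $709.3243143
Total = $709.3243143 + $736 = $1,445.3243143

$1,445.32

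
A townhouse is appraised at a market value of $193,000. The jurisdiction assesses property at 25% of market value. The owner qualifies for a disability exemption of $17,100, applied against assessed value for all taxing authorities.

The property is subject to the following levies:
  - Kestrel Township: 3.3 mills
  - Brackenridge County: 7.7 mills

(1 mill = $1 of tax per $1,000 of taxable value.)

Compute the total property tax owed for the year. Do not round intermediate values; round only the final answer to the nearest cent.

Assessed value = $193,000 × 0.25 = $48,250
Taxable value = $48,250 − $17,100 = $31,150
Kestrel Township: $31,150 × 0.0033 = $102.795
Brackenridge County: $31,150 × 0.0077 = $239.855
Total = $102.795 + $239.855 = $342.65

$342.65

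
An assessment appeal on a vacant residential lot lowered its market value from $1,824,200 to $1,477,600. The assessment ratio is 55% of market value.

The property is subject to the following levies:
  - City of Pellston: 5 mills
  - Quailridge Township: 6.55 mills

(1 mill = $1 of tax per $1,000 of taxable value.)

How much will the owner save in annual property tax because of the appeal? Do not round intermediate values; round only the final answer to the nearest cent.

Old assessed value = $1,824,200 × 0.55 = $1,003,310
New assessed value = $1,477,600 × 0.55 = $812,680
Combined rate = 0.005 + 0.00655 = 0.01155
Old tax = $1,003,310 × 0.01155 = $11,588.2305
New tax = $812,680 × 0.01155 = $9,386.454
Reduction = $11,588.2305 − $9,386.454 = $2,201.7765

$2,201.78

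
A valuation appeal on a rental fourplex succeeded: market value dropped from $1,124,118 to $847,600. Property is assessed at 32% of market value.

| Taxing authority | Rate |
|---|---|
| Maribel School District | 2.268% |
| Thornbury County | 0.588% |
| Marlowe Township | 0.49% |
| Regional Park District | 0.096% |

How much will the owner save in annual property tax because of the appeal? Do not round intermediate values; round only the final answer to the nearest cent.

Old assessed value = $1,124,118 × 0.32 = $359,717.76
New assessed value = $847,600 × 0.32 = $271,232
Combined rate = 0.02268 + 0.00588 + 0.0049 + 0.00096 = 0.03442
Old tax = $359,717.76 × 0.03442 = $12,381.4852992
New tax = $271,232 × 0.03442 = $9,335.80544
Reduction = $12,381.4852992 − $9,335.80544 = $3,045.6798592

$3,045.68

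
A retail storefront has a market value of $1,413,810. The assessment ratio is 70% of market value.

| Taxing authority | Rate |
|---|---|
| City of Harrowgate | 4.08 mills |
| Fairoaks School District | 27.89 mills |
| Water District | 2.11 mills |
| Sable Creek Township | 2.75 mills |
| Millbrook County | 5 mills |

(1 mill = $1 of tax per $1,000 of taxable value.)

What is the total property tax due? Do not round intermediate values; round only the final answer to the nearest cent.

$41,397.77

Assessed value = $1,413,810 × 0.7 = $989,667
City of Harrowgate: $989,667 × 0.00408 = $4,037.84136
Fairoaks School District: $989,667 × 0.02789 = $27,601.81263
Water District: $989,667 × 0.00211 = $2,088.19737
Sable Creek Township: $989,667 × 0.00275 = $2,721.58425
Millbrook County: $989,667 × 0.005 = $4,948.335
Total = $4,037.84136 + $27,601.81263 + $2,088.19737 + $2,721.58425 + $4,948.335 = $41,397.77061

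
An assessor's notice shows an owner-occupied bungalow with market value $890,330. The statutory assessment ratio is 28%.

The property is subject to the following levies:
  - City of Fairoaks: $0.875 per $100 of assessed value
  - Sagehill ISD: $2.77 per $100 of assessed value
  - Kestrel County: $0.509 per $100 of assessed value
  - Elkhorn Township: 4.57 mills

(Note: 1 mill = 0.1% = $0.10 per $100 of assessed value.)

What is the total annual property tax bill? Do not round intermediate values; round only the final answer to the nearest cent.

$11,494.87

Assessed value = $890,330 × 0.28 = $249,292.4
City of Fairoaks: $249,292.4 × 0.00875 = $2,181.3085
Sagehill ISD: $249,292.4 × 0.0277 = $6,905.39948
Kestrel County: $249,292.4 × 0.00509 = $1,268.898316
Elkhorn Township: $249,292.4 × 0.00457 = $1,139.266268
Total = $11,494.872564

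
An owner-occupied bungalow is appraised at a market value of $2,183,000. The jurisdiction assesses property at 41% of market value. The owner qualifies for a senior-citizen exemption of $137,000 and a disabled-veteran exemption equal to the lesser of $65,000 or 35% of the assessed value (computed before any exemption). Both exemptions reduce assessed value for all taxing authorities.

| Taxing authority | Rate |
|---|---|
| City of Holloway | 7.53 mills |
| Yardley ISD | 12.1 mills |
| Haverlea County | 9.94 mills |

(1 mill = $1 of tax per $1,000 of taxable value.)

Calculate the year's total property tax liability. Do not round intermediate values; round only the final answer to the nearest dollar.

Assessed value = $2,183,000 × 0.41 = $895,030
Disabled-veteran exemption = min($65,000, 35% × $895,030) = min($65,000, $313,260.5) = $65,000 (dollar cap binds)
Taxable value = $895,030 − $137,000 − $65,000 = $693,030
City of Holloway: $693,030 × 0.00753 = $5,218.5159
Yardley ISD: $693,030 × 0.0121 = $8,385.663
Haverlea County: $693,030 × 0.00994 = $6,888.7182
Total = $20,492.8971

$20,493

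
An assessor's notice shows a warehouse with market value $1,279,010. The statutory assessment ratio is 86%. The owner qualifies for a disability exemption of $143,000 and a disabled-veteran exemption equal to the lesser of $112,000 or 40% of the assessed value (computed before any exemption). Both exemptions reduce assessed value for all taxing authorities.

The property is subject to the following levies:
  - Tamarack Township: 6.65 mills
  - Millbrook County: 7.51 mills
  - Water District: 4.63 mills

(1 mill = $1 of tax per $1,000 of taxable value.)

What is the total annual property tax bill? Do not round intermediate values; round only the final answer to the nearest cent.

Assessed value = $1,279,010 × 0.86 = $1,099,948.6
Disabled-veteran exemption = min($112,000, 40% × $1,099,948.6) = min($112,000, $439,979.44) = $112,000 (dollar cap binds)
Taxable value = $1,099,948.6 − $143,000 − $112,000 = $844,948.6
Tamarack Township: $844,948.6 × 0.00665 = $5,618.90819
Millbrook County: $844,948.6 × 0.00751 = $6,345.563986
Water District: $844,948.6 × 0.00463 = $3,912.112018
Total = $15,876.584194

$15,876.58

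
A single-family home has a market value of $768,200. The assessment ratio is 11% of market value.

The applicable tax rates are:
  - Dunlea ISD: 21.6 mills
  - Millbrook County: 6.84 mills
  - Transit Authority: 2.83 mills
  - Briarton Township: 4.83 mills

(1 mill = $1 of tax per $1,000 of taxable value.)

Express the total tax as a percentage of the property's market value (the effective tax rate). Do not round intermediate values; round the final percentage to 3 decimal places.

0.397%

Assessed value = $768,200 × 0.11 = $84,502
Dunlea ISD: $84,502 × 0.0216 = $1,825.2432
Millbrook County: $84,502 × 0.00684 = $577.99368
Transit Authority: $84,502 × 0.00283 = $239.14066
Briarton Township: $84,502 × 0.00483 = $408.14466
Total tax = $3,050.5222
Effective rate = $3,050.5222 ÷ $768,200 = 0.397% of market value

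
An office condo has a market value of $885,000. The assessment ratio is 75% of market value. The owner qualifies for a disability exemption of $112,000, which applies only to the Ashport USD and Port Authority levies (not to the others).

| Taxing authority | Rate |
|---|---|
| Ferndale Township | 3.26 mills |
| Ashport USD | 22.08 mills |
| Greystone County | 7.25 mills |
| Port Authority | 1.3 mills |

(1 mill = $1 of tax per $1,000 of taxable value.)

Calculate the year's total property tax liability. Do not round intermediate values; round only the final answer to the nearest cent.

$19,875.93

Assessed value = $885,000 × 0.75 = $663,750
Ferndale Township: $663,750 × 0.00326 = $2,163.825
Ashport USD: ($663,750 − $112,000) × 0.02208 = $551,750 × 0.02208 = $12,182.64
Greystone County: $663,750 × 0.00725 = $4,812.1875
Port Authority: ($663,750 − $112,000) × 0.0013 = $551,750 × 0.0013 = $717.275
Total = $19,875.9275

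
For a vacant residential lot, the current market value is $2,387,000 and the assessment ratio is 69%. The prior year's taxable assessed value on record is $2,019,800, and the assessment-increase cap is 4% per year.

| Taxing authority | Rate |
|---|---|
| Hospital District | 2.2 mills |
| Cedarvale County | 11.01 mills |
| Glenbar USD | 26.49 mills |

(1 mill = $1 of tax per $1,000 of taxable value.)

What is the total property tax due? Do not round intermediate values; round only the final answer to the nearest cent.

$65,387.09

Uncapped assessed value = $2,387,000 × 0.69 = $1,647,030
Cap limit = $2,019,800 × 1.04 = $2,100,592
Taxable assessed value = min($1,647,030, $2,100,592) = $1,647,030 (cap does not bind)
Hospital District: $1,647,030 × 0.0022 = $3,623.466
Cedarvale County: $1,647,030 × 0.01101 = $18,133.8003
Glenbar USD: $1,647,030 × 0.02649 = $43,629.8247
Total = $65,387.091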